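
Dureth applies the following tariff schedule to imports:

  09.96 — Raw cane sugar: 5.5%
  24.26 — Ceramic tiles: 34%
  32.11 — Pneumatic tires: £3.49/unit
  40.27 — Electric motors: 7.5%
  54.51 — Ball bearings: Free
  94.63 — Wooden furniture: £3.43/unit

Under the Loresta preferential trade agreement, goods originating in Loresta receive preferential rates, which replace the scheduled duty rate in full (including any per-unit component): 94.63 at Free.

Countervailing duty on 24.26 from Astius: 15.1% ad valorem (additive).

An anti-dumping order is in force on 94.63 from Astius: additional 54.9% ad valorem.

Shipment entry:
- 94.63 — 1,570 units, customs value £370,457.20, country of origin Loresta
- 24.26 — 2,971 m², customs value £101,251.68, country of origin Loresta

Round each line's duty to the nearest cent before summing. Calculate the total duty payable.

Line 1 (94.63, Loresta, 1,570 units, £370,457.20):
Base rate for 94.63 is £3.43/unit.
Origin Loresta qualifies under the Dureth–Loresta agreement and 94.63 is covered: preferential rate Free applies instead.
The additional-duty order on 94.63 targets Astius, not Loresta; it does not apply.
Duty = £370,457.20 × 0% = £0.00.
Line 2 (24.26, Loresta, 2,971 m², £101,251.68):
Base rate for 24.26 is 34%.
Origin Loresta is the FTA partner but 24.26 is not on the preference list; base rate stands.
The additional-duty order on 24.26 targets Astius, not Loresta; it does not apply.
Duty = £101,251.68 × 34% = £34,425.57.
Total = £0.00 + £34,425.57 = £34,425.57.

£34,425.57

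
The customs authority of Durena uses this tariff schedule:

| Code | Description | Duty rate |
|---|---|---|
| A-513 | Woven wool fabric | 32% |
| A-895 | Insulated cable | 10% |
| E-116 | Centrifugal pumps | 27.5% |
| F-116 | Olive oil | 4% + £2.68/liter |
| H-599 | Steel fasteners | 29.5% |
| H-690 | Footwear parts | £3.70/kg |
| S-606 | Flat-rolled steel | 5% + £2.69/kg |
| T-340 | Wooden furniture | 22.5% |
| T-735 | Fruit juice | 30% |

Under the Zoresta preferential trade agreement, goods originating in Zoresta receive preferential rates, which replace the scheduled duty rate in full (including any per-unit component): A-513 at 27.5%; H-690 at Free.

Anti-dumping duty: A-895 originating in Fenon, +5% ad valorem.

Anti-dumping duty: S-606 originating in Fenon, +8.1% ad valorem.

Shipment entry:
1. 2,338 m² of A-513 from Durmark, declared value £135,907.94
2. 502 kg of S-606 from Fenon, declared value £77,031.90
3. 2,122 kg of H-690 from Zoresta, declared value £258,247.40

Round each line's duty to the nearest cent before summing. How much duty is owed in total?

£54,932.10

Line 1 (A-513, Durmark, 2,338 m², £135,907.94):
Base rate for A-513 is 32%.
A-513 has an FTA preferential rate, but origin Durmark is not Zoresta; base rate stands.
Duty = £135,907.94 × 32% = £43,490.54.
Line 2 (S-606, Fenon, 502 kg, £77,031.90):
Base rate for S-606 is 5% + £2.69/kg.
Additional duty on S-606 from Fenon: +8.1%. Applied ad valorem rate: 5% + 8.1% = 13.1%.
Duty = £77,031.90 × 13.1% + 502 × £2.69 = £11,441.56.
Line 3 (H-690, Zoresta, 2,122 kg, £258,247.40):
Base rate for H-690 is £3.70/kg.
Origin Zoresta qualifies under the Durena–Zoresta agreement and H-690 is covered: preferential rate Free applies instead.
Duty = £258,247.40 × 0% = £0.00.
Total = £43,490.54 + £11,441.56 + £0.00 = £54,932.10.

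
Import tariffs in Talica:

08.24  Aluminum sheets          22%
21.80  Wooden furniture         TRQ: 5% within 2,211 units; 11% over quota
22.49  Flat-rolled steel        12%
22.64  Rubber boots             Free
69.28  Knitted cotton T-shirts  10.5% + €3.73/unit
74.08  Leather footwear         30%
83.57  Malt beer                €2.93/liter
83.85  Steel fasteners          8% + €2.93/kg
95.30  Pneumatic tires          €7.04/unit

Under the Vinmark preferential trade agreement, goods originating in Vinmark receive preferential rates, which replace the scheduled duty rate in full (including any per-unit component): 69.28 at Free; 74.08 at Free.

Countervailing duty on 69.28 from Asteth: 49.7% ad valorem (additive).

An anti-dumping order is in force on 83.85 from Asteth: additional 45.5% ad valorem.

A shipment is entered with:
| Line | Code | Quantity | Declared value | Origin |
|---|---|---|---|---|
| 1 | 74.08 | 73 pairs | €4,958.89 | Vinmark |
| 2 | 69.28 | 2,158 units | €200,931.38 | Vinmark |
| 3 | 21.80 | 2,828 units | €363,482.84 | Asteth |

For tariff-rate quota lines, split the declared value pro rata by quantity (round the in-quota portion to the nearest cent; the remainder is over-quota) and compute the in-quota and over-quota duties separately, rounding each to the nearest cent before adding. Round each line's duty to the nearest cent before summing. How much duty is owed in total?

Line 1 (74.08, Vinmark, 73 pairs, €4,958.89):
Base rate for 74.08 is 30%.
Origin Vinmark qualifies under the Talica–Vinmark agreement and 74.08 is covered: preferential rate Free applies instead.
Duty = €4,958.89 × 0% = €0.00.
Line 2 (69.28, Vinmark, 2,158 units, €200,931.38):
Base rate for 69.28 is 10.5% + €3.73/unit.
Origin Vinmark qualifies under the Talica–Vinmark agreement and 69.28 is covered: preferential rate Free applies instead.
The additional-duty order on 69.28 targets Asteth, not Vinmark; it does not apply.
Duty = €200,931.38 × 0% = €0.00.
Line 3 (21.80, Asteth, 2,828 units, €363,482.84):
Code 21.80 is under a tariff-rate quota (threshold 2,211 units). In-quota: 2,211 units at 5%; over-quota: 617 units at 11%.
Pro-rata value split: in-quota = €363,482.84 × 2,211/2,828 = €284,179.83; over-quota = €363,482.84 − €284,179.83 = €79,303.01.
In-quota duty = €284,179.83 × 5% = €14,208.99. Over-quota duty = €79,303.01 × 11% = €8,723.33.
Line duty = €14,208.99 + €8,723.33 = €22,932.32.
Total = €0.00 + €0.00 + €22,932.32 = €22,932.32.

€22,932.32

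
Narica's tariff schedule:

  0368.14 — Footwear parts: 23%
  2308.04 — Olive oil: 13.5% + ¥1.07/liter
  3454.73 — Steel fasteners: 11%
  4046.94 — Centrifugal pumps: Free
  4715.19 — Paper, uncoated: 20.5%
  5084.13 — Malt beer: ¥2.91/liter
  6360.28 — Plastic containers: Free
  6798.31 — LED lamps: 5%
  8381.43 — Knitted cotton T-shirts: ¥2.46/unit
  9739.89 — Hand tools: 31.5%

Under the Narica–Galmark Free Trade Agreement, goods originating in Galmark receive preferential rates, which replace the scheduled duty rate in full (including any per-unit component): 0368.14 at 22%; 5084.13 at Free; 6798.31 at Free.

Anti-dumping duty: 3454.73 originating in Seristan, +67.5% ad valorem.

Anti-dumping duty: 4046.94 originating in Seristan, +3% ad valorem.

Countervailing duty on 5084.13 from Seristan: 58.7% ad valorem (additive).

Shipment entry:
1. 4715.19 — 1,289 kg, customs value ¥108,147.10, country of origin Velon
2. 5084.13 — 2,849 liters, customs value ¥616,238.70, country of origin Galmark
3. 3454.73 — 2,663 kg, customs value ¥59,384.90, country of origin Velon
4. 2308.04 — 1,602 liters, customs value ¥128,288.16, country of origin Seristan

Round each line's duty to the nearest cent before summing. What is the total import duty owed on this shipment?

Line 1 (4715.19, Velon, 1,289 kg, ¥108,147.10):
Base rate for 4715.19 is 20.5%.
Duty = ¥108,147.10 × 20.5% = ¥22,170.16.
Line 2 (5084.13, Galmark, 2,849 liters, ¥616,238.70):
Base rate for 5084.13 is ¥2.91/liter.
Origin Galmark qualifies under the Narica–Galmark agreement and 5084.13 is covered: preferential rate Free applies instead.
The additional-duty order on 5084.13 targets Seristan, not Galmark; it does not apply.
Duty = ¥616,238.70 × 0% = ¥0.00.
Line 3 (3454.73, Velon, 2,663 kg, ¥59,384.90):
Base rate for 3454.73 is 11%.
The additional-duty order on 3454.73 targets Seristan, not Velon; it does not apply.
Duty = ¥59,384.90 × 11% = ¥6,532.34.
Line 4 (2308.04, Seristan, 1,602 liters, ¥128,288.16):
Base rate for 2308.04 is 13.5% + ¥1.07/liter.
Duty = ¥128,288.16 × 13.5% + 1,602 × ¥1.07 = ¥19,033.04.
Total = ¥22,170.16 + ¥0.00 + ¥6,532.34 + ¥19,033.04 = ¥47,735.54.

¥47,735.54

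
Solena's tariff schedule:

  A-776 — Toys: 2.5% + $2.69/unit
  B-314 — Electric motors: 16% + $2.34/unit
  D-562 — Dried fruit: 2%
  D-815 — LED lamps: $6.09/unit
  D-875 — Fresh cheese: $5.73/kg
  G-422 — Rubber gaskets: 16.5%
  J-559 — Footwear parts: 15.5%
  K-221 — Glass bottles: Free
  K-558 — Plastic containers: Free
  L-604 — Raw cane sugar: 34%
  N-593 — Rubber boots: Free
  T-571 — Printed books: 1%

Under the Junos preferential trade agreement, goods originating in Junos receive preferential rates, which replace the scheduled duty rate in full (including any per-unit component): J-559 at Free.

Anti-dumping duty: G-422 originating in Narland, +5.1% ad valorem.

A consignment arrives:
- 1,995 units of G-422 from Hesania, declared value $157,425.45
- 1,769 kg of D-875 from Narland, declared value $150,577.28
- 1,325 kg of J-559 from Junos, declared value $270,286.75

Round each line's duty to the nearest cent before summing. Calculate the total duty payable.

$36,111.57

Line 1 (G-422, Hesania, 1,995 units, $157,425.45):
Base rate for G-422 is 16.5%.
The additional-duty order on G-422 targets Narland, not Hesania; it does not apply.
Duty = $157,425.45 × 16.5% = $25,975.20.
Line 2 (D-875, Narland, 1,769 kg, $150,577.28):
Base rate for D-875 is $5.73/kg.
Duty = 1,769 × $5.73 = $10,136.37.
Line 3 (J-559, Junos, 1,325 kg, $270,286.75):
Base rate for J-559 is 15.5%.
Origin Junos qualifies under the Solena–Junos agreement and J-559 is covered: preferential rate Free applies instead.
Duty = $270,286.75 × 0% = $0.00.
Total = $25,975.20 + $10,136.37 + $0.00 = $36,111.57.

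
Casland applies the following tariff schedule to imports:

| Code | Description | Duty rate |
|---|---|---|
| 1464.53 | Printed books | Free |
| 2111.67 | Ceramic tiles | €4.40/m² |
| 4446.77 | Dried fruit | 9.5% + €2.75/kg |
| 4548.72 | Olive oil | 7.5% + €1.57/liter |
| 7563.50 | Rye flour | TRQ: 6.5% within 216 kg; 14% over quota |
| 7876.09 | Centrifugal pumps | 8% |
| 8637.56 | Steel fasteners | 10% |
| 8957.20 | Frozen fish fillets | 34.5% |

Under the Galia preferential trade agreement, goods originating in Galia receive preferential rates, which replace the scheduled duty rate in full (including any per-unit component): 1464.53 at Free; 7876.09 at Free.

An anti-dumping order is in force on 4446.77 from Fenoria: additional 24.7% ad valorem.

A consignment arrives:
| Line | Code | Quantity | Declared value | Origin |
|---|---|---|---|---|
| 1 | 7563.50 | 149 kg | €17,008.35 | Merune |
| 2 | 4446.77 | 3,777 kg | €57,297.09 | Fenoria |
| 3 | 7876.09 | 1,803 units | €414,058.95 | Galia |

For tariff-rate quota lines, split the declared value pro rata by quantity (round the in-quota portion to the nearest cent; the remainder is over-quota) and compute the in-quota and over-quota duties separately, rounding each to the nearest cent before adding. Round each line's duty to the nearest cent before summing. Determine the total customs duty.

€31,087.89

Line 1 (7563.50, Merune, 149 kg, €17,008.35):
Code 7563.50 is under a tariff-rate quota (threshold 216 kg). Quantity 149 kg is within the quota, so the in-quota rate 6.5% applies to the full value.
Duty = €17,008.35 × 6.5% = €1,105.54.
Line 2 (4446.77, Fenoria, 3,777 kg, €57,297.09):
Base rate for 4446.77 is 9.5% + €2.75/kg.
Additional duty on 4446.77 from Fenoria: +24.7%. Applied ad valorem rate: 9.5% + 24.7% = 34.2%.
Duty = €57,297.09 × 34.2% + 3,777 × €2.75 = €29,982.35.
Line 3 (7876.09, Galia, 1,803 units, €414,058.95):
Base rate for 7876.09 is 8%.
Origin Galia qualifies under the Casland–Galia agreement and 7876.09 is covered: preferential rate Free applies instead.
Duty = €414,058.95 × 0% = €0.00.
Total = €1,105.54 + €29,982.35 + €0.00 = €31,087.89.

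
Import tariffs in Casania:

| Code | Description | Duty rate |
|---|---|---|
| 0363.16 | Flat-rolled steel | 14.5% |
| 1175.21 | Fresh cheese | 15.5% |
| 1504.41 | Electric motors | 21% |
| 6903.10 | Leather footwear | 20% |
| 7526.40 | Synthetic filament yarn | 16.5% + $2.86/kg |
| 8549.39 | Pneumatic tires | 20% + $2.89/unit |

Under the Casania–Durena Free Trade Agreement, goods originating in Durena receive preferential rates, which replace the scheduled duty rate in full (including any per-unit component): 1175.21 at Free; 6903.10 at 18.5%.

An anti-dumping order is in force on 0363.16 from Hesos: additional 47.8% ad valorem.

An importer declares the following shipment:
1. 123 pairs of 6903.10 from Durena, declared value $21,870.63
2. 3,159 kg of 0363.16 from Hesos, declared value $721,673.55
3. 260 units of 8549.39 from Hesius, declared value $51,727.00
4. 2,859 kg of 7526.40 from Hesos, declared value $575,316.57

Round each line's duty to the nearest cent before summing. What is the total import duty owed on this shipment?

Line 1 (6903.10, Durena, 123 pairs, $21,870.63):
Base rate for 6903.10 is 20%.
Origin Durena qualifies under the Casania–Durena agreement and 6903.10 is covered: preferential rate 18.5% applies instead.
Duty = $21,870.63 × 18.5% = $4,046.07.
Line 2 (0363.16, Hesos, 3,159 kg, $721,673.55):
Base rate for 0363.16 is 14.5%.
Additional duty on 0363.16 from Hesos: +47.8%. Applied ad valorem rate: 14.5% + 47.8% = 62.3%.
Duty = $721,673.55 × 62.3% = $449,602.62.
Line 3 (8549.39, Hesius, 260 units, $51,727.00):
Base rate for 8549.39 is 20% + $2.89/unit.
Duty = $51,727.00 × 20% + 260 × $2.89 = $11,096.80.
Line 4 (7526.40, Hesos, 2,859 kg, $575,316.57):
Base rate for 7526.40 is 16.5% + $2.86/kg.
Duty = $575,316.57 × 16.5% + 2,859 × $2.86 = $103,103.97.
Total = $4,046.07 + $449,602.62 + $11,096.80 + $103,103.97 = $567,849.46.

$567,849.46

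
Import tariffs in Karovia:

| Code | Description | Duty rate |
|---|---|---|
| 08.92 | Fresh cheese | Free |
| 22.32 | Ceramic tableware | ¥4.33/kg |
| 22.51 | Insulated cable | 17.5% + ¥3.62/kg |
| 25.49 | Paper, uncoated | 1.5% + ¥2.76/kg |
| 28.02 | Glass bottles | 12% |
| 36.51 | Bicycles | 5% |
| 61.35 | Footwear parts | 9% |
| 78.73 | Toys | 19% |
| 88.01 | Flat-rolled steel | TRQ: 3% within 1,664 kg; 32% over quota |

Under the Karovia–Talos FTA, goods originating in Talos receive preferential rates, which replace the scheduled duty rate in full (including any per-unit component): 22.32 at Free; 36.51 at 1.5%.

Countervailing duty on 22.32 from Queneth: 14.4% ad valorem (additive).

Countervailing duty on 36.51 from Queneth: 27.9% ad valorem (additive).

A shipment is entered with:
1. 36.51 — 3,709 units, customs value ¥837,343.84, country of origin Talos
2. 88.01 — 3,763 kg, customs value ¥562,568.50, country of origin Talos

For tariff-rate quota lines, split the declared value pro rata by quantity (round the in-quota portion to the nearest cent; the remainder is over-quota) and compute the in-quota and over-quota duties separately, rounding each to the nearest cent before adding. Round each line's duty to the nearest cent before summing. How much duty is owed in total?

Line 1 (36.51, Talos, 3,709 units, ¥837,343.84):
Base rate for 36.51 is 5%.
Origin Talos qualifies under the Karovia–Talos agreement and 36.51 is covered: preferential rate 1.5% applies instead.
The additional-duty order on 36.51 targets Queneth, not Talos; it does not apply.
Duty = ¥837,343.84 × 1.5% = ¥12,560.16.
Line 2 (88.01, Talos, 3,763 kg, ¥562,568.50):
Code 88.01 is under a tariff-rate quota (threshold 1,664 kg). In-quota: 1,664 kg at 3%; over-quota: 2,099 kg at 32%.
Pro-rata value split: in-quota = ¥562,568.50 × 1,664/3,763 = ¥248,768.00; over-quota = ¥562,568.50 − ¥248,768.00 = ¥313,800.50.
In-quota duty = ¥248,768.00 × 3% = ¥7,463.04. Over-quota duty = ¥313,800.50 × 32% = ¥100,416.16.
Line duty = ¥7,463.04 + ¥100,416.16 = ¥107,879.20.
Total = ¥12,560.16 + ¥107,879.20 = ¥120,439.36.

¥120,439.36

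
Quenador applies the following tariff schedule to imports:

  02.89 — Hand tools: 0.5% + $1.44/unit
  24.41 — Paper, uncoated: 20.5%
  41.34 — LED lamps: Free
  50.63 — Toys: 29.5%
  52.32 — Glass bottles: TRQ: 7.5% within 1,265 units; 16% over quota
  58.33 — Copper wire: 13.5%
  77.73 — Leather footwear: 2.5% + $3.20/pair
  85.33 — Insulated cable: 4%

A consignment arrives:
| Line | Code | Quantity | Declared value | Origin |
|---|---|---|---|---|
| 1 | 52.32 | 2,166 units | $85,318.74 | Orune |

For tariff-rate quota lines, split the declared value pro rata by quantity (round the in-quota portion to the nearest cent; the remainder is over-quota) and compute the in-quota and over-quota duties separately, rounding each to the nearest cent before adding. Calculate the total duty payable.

Line 1 (52.32, Orune, 2,166 units, $85,318.74):
Code 52.32 is under a tariff-rate quota (threshold 1,265 units). In-quota: 1,265 units at 7.5%; over-quota: 901 units at 16%.
Pro-rata value split: in-quota = $85,318.74 × 1,265/2,166 = $49,828.35; over-quota = $85,318.74 − $49,828.35 = $35,490.39.
In-quota duty = $49,828.35 × 7.5% = $3,737.13. Over-quota duty = $35,490.39 × 16% = $5,678.46.
Line duty = $3,737.13 + $5,678.46 = $9,415.59.

$9,415.59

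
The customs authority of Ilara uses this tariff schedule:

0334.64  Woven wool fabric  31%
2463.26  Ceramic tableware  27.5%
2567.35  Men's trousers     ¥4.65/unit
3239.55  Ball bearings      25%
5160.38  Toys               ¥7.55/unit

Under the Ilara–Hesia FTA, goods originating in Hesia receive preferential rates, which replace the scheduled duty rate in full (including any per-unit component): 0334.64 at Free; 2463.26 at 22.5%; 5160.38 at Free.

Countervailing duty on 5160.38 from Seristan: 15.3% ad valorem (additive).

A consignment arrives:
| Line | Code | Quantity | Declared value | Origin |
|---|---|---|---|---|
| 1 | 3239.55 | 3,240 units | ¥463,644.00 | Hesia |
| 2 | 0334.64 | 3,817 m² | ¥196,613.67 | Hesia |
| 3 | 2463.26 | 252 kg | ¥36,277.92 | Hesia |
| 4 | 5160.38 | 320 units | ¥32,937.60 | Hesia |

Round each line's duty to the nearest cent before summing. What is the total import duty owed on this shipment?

¥124,073.53

Line 1 (3239.55, Hesia, 3,240 units, ¥463,644.00):
Base rate for 3239.55 is 25%.
Origin Hesia is the FTA partner but 3239.55 is not on the preference list; base rate stands.
Duty = ¥463,644.00 × 25% = ¥115,911.00.
Line 2 (0334.64, Hesia, 3,817 m², ¥196,613.67):
Base rate for 0334.64 is 31%.
Origin Hesia qualifies under the Ilara–Hesia agreement and 0334.64 is covered: preferential rate Free applies instead.
Duty = ¥196,613.67 × 0% = ¥0.00.
Line 3 (2463.26, Hesia, 252 kg, ¥36,277.92):
Base rate for 2463.26 is 27.5%.
Origin Hesia qualifies under the Ilara–Hesia agreement and 2463.26 is covered: preferential rate 22.5% applies instead.
Duty = ¥36,277.92 × 22.5% = ¥8,162.53.
Line 4 (5160.38, Hesia, 320 units, ¥32,937.60):
Base rate for 5160.38 is ¥7.55/unit.
Origin Hesia qualifies under the Ilara–Hesia agreement and 5160.38 is covered: preferential rate Free applies instead.
The additional-duty order on 5160.38 targets Seristan, not Hesia; it does not apply.
Duty = ¥32,937.60 × 0% = ¥0.00.
Total = ¥115,911.00 + ¥0.00 + ¥8,162.53 + ¥0.00 = ¥124,073.53.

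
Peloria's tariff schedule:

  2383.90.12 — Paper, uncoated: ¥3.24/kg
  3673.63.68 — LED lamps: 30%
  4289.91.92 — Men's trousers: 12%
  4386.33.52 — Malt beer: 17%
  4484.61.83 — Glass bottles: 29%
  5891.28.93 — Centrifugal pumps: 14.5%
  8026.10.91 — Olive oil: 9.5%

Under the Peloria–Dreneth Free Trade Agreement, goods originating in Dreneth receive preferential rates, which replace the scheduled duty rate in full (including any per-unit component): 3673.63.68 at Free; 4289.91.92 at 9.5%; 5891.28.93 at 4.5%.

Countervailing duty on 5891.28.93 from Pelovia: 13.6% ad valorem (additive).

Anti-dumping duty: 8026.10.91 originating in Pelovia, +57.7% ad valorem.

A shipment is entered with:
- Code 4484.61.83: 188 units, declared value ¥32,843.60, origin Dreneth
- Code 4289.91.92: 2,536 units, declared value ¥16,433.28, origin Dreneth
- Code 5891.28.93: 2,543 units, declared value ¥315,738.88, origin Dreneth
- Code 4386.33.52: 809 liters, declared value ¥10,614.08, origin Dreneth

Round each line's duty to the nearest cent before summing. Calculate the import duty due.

Line 1 (4484.61.83, Dreneth, 188 units, ¥32,843.60):
Base rate for 4484.61.83 is 29%.
Origin Dreneth is the FTA partner but 4484.61.83 is not on the preference list; base rate stands.
Duty = ¥32,843.60 × 29% = ¥9,524.64.
Line 2 (4289.91.92, Dreneth, 2,536 units, ¥16,433.28):
Base rate for 4289.91.92 is 12%.
Origin Dreneth qualifies under the Peloria–Dreneth agreement and 4289.91.92 is covered: preferential rate 9.5% applies instead.
Duty = ¥16,433.28 × 9.5% = ¥1,561.16.
Line 3 (5891.28.93, Dreneth, 2,543 units, ¥315,738.88):
Base rate for 5891.28.93 is 14.5%.
Origin Dreneth qualifies under the Peloria–Dreneth agreement and 5891.28.93 is covered: preferential rate 4.5% applies instead.
The additional-duty order on 5891.28.93 targets Pelovia, not Dreneth; it does not apply.
Duty = ¥315,738.88 × 4.5% = ¥14,208.25.
Line 4 (4386.33.52, Dreneth, 809 liters, ¥10,614.08):
Base rate for 4386.33.52 is 17%.
Origin Dreneth is the FTA partner but 4386.33.52 is not on the preference list; base rate stands.
Duty = ¥10,614.08 × 17% = ¥1,804.39.
Total = ¥9,524.64 + ¥1,561.16 + ¥14,208.25 + ¥1,804.39 = ¥27,098.44.

¥27,098.44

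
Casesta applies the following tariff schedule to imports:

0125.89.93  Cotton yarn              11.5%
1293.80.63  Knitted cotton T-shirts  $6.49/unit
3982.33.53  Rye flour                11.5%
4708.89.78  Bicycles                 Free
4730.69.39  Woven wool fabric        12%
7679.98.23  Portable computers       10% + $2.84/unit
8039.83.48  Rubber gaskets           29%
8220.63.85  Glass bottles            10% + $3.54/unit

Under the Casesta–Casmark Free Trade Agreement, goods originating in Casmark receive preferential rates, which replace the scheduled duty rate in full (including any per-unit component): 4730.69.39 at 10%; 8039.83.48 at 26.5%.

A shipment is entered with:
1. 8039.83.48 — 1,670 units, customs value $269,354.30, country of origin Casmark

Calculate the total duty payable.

Line 1 (8039.83.48, Casmark, 1,670 units, $269,354.30):
Base rate for 8039.83.48 is 29%.
Origin Casmark qualifies under the Casesta–Casmark agreement and 8039.83.48 is covered: preferential rate 26.5% applies instead.
Duty = $269,354.30 × 26.5% = $71,378.89.

$71,378.89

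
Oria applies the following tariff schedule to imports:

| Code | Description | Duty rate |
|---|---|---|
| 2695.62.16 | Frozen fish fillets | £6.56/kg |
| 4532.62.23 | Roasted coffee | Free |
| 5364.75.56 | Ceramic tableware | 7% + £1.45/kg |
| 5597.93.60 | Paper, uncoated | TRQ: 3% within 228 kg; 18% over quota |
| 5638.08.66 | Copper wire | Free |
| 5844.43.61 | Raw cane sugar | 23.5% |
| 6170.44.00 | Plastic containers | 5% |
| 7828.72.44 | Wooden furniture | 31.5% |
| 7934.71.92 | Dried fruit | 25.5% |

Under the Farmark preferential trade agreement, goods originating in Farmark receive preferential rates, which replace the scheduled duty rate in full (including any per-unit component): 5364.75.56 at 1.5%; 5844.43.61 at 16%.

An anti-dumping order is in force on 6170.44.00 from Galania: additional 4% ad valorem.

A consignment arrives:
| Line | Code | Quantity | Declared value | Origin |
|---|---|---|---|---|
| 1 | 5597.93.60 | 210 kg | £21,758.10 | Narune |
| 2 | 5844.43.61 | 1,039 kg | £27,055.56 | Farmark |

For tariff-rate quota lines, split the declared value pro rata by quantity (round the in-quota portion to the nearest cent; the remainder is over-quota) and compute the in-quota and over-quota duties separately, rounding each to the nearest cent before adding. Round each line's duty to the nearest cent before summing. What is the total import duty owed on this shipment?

Line 1 (5597.93.60, Narune, 210 kg, £21,758.10):
Code 5597.93.60 is under a tariff-rate quota (threshold 228 kg). Quantity 210 kg is within the quota, so the in-quota rate 3% applies to the full value.
Duty = £21,758.10 × 3% = £652.74.
Line 2 (5844.43.61, Farmark, 1,039 kg, £27,055.56):
Base rate for 5844.43.61 is 23.5%.
Origin Farmark qualifies under the Oria–Farmark agreement and 5844.43.61 is covered: preferential rate 16% applies instead.
Duty = £27,055.56 × 16% = £4,328.89.
Total = £652.74 + £4,328.89 = £4,981.63.

£4,981.63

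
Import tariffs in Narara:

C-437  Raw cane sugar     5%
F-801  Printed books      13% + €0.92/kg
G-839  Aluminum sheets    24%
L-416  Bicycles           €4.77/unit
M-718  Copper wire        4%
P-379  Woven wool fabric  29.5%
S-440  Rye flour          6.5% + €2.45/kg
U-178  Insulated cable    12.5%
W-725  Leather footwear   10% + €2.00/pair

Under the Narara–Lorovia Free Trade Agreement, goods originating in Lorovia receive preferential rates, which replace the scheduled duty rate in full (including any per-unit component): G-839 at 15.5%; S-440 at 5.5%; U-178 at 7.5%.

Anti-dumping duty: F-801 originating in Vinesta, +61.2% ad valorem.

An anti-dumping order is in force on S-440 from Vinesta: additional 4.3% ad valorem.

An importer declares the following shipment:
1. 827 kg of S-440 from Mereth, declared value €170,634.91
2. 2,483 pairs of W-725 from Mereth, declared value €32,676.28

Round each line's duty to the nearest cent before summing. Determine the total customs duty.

€21,351.05

Line 1 (S-440, Mereth, 827 kg, €170,634.91):
Base rate for S-440 is 6.5% + €2.45/kg.
S-440 has an FTA preferential rate, but origin Mereth is not Lorovia; base rate stands.
The additional-duty order on S-440 targets Vinesta, not Mereth; it does not apply.
Duty = €170,634.91 × 6.5% + 827 × €2.45 = €13,117.42.
Line 2 (W-725, Mereth, 2,483 pairs, €32,676.28):
Base rate for W-725 is 10% + €2.00/pair.
Duty = €32,676.28 × 10% + 2,483 × €2.00 = €8,233.63.
Total = €13,117.42 + €8,233.63 = €21,351.05.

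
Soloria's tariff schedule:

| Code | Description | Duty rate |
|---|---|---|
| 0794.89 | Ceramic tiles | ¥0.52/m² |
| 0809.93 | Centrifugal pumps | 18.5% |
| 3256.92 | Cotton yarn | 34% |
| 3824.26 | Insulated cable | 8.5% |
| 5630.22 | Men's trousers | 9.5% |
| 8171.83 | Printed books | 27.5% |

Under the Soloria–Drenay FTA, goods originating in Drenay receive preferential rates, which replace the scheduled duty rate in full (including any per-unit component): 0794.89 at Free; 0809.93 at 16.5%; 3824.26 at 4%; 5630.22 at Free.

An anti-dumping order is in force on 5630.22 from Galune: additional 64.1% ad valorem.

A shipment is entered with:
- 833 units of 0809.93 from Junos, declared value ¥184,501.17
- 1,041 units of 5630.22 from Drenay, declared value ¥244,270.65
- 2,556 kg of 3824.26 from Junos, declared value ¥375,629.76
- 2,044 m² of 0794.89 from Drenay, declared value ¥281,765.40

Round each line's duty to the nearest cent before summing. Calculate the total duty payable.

Line 1 (0809.93, Junos, 833 units, ¥184,501.17):
Base rate for 0809.93 is 18.5%.
0809.93 has an FTA preferential rate, but origin Junos is not Drenay; base rate stands.
Duty = ¥184,501.17 × 18.5% = ¥34,132.72.
Line 2 (5630.22, Drenay, 1,041 units, ¥244,270.65):
Base rate for 5630.22 is 9.5%.
Origin Drenay qualifies under the Soloria–Drenay agreement and 5630.22 is covered: preferential rate Free applies instead.
The additional-duty order on 5630.22 targets Galune, not Drenay; it does not apply.
Duty = ¥244,270.65 × 0% = ¥0.00.
Line 3 (3824.26, Junos, 2,556 kg, ¥375,629.76):
Base rate for 3824.26 is 8.5%.
3824.26 has an FTA preferential rate, but origin Junos is not Drenay; base rate stands.
Duty = ¥375,629.76 × 8.5% = ¥31,928.53.
Line 4 (0794.89, Drenay, 2,044 m², ¥281,765.40):
Base rate for 0794.89 is ¥0.52/m².
Origin Drenay qualifies under the Soloria–Drenay agreement and 0794.89 is covered: preferential rate Free applies instead.
Duty = ¥281,765.40 × 0% = ¥0.00.
Total = ¥34,132.72 + ¥0.00 + ¥31,928.53 + ¥0.00 = ¥66,061.25.

¥66,061.25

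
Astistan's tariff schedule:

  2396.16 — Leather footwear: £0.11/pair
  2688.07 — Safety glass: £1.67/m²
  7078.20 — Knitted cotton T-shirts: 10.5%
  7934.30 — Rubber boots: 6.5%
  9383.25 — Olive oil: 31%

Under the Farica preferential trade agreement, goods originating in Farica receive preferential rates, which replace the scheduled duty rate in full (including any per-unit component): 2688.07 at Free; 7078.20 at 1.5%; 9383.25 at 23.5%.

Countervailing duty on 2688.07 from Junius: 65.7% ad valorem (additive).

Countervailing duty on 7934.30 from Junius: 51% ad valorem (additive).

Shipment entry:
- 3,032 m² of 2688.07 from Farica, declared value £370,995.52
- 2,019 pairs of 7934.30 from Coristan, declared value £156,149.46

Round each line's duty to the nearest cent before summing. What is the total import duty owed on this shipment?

Line 1 (2688.07, Farica, 3,032 m², £370,995.52):
Base rate for 2688.07 is £1.67/m².
Origin Farica qualifies under the Astistan–Farica agreement and 2688.07 is covered: preferential rate Free applies instead.
The additional-duty order on 2688.07 targets Junius, not Farica; it does not apply.
Duty = £370,995.52 × 0% = £0.00.
Line 2 (7934.30, Coristan, 2,019 pairs, £156,149.46):
Base rate for 7934.30 is 6.5%.
The additional-duty order on 7934.30 targets Junius, not Coristan; it does not apply.
Duty = £156,149.46 × 6.5% = £10,149.71.
Total = £0.00 + £10,149.71 = £10,149.71.

£10,149.71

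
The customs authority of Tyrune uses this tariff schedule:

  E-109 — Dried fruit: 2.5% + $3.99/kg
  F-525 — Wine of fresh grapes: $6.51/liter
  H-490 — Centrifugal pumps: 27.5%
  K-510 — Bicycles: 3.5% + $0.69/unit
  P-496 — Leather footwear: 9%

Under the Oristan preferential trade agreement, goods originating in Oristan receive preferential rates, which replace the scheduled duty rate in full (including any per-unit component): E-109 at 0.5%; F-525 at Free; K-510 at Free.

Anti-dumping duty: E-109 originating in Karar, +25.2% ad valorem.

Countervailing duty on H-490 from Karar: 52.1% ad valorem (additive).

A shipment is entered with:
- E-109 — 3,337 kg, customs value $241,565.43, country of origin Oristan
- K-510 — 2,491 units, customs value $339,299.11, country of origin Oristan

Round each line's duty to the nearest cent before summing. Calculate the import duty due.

Line 1 (E-109, Oristan, 3,337 kg, $241,565.43):
Base rate for E-109 is 2.5% + $3.99/kg.
Origin Oristan qualifies under the Tyrune–Oristan agreement and E-109 is covered: preferential rate 0.5% applies instead.
The additional-duty order on E-109 targets Karar, not Oristan; it does not apply.
Duty = $241,565.43 × 0.5% = $1,207.83.
Line 2 (K-510, Oristan, 2,491 units, $339,299.11):
Base rate for K-510 is 3.5% + $0.69/unit.
Origin Oristan qualifies under the Tyrune–Oristan agreement and K-510 is covered: preferential rate Free applies instead.
Duty = $339,299.11 × 0% = $0.00.
Total = $1,207.83 + $0.00 = $1,207.83.

$1,207.83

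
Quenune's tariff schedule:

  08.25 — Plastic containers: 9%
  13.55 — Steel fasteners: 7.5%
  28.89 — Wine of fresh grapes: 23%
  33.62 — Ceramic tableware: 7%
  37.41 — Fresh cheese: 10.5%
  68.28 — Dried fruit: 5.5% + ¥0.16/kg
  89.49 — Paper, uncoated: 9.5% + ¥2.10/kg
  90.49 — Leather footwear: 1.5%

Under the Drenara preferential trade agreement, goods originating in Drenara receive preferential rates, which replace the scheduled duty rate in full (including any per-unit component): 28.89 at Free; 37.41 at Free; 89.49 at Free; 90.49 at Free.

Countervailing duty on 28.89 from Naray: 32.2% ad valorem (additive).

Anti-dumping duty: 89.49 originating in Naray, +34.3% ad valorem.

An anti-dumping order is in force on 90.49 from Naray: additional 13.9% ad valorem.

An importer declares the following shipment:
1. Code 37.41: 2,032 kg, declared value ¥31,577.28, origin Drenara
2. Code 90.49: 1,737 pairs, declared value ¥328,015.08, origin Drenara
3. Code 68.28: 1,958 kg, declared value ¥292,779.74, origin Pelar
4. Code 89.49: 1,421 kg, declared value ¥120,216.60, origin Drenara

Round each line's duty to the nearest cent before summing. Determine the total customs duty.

¥16,416.17

Line 1 (37.41, Drenara, 2,032 kg, ¥31,577.28):
Base rate for 37.41 is 10.5%.
Origin Drenara qualifies under the Quenune–Drenara agreement and 37.41 is covered: preferential rate Free applies instead.
Duty = ¥31,577.28 × 0% = ¥0.00.
Line 2 (90.49, Drenara, 1,737 pairs, ¥328,015.08):
Base rate for 90.49 is 1.5%.
Origin Drenara qualifies under the Quenune–Drenara agreement and 90.49 is covered: preferential rate Free applies instead.
The additional-duty order on 90.49 targets Naray, not Drenara; it does not apply.
Duty = ¥328,015.08 × 0% = ¥0.00.
Line 3 (68.28, Pelar, 1,958 kg, ¥292,779.74):
Base rate for 68.28 is 5.5% + ¥0.16/kg.
Duty = ¥292,779.74 × 5.5% + 1,958 × ¥0.16 = ¥16,416.17.
Line 4 (89.49, Drenara, 1,421 kg, ¥120,216.60):
Base rate for 89.49 is 9.5% + ¥2.10/kg.
Origin Drenara qualifies under the Quenune–Drenara agreement and 89.49 is covered: preferential rate Free applies instead.
The additional-duty order on 89.49 targets Naray, not Drenara; it does not apply.
Duty = ¥120,216.60 × 0% = ¥0.00.
Total = ¥0.00 + ¥0.00 + ¥16,416.17 + ¥0.00 = ¥16,416.17.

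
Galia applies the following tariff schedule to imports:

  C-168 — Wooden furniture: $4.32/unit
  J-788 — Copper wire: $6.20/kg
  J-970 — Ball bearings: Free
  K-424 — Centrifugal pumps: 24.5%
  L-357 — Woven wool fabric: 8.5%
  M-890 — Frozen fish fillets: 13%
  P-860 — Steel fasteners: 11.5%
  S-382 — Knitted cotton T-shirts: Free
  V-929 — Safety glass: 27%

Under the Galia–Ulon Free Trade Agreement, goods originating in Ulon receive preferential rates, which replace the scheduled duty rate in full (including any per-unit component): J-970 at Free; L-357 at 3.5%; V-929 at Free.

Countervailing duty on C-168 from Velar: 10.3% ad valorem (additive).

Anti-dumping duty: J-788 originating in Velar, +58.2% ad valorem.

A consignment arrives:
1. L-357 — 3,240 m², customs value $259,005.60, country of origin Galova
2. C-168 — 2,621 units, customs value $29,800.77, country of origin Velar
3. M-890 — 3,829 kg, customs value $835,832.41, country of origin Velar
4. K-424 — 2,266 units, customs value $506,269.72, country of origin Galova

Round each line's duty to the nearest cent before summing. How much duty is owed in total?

$269,101.97

Line 1 (L-357, Galova, 3,240 m², $259,005.60):
Base rate for L-357 is 8.5%.
L-357 has an FTA preferential rate, but origin Galova is not Ulon; base rate stands.
Duty = $259,005.60 × 8.5% = $22,015.48.
Line 2 (C-168, Velar, 2,621 units, $29,800.77):
Base rate for C-168 is $4.32/unit.
Additional duty on C-168 from Velar: +10.3% ad valorem. Applied ad valorem rate = 10.3%.
Duty = $29,800.77 × 10.3% + 2,621 × $4.32 = $14,392.20.
Line 3 (M-890, Velar, 3,829 kg, $835,832.41):
Base rate for M-890 is 13%.
Duty = $835,832.41 × 13% = $108,658.21.
Line 4 (K-424, Galova, 2,266 units, $506,269.72):
Base rate for K-424 is 24.5%.
Duty = $506,269.72 × 24.5% = $124,036.08.
Total = $22,015.48 + $14,392.20 + $108,658.21 + $124,036.08 = $269,101.97.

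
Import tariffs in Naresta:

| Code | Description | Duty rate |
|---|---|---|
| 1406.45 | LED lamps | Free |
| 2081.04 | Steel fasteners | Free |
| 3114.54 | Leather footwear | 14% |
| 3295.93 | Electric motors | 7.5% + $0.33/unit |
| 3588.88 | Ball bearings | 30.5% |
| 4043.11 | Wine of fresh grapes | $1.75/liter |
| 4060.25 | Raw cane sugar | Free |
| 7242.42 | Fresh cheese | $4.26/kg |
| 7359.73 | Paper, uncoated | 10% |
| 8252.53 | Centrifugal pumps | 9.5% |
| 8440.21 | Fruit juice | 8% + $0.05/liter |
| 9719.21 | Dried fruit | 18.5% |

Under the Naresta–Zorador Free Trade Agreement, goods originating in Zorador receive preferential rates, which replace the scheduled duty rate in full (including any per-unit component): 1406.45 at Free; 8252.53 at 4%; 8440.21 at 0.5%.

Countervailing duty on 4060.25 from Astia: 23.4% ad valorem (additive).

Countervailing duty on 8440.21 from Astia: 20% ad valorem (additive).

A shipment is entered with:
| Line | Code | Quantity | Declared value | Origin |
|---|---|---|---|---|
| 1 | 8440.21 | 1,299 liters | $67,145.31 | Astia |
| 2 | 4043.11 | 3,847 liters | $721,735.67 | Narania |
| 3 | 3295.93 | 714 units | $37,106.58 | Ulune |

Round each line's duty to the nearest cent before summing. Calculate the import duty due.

$28,616.50

Line 1 (8440.21, Astia, 1,299 liters, $67,145.31):
Base rate for 8440.21 is 8% + $0.05/liter.
8440.21 has an FTA preferential rate, but origin Astia is not Zorador; base rate stands.
Additional duty on 8440.21 from Astia: +20%. Applied ad valorem rate: 8% + 20% = 28%.
Duty = $67,145.31 × 28% + 1,299 × $0.05 = $18,865.64.
Line 2 (4043.11, Narania, 3,847 liters, $721,735.67):
Base rate for 4043.11 is $1.75/liter.
Duty = 3,847 × $1.75 = $6,732.25.
Line 3 (3295.93, Ulune, 714 units, $37,106.58):
Base rate for 3295.93 is 7.5% + $0.33/unit.
Duty = $37,106.58 × 7.5% + 714 × $0.33 = $3,018.61.
Total = $18,865.64 + $6,732.25 + $3,018.61 = $28,616.50.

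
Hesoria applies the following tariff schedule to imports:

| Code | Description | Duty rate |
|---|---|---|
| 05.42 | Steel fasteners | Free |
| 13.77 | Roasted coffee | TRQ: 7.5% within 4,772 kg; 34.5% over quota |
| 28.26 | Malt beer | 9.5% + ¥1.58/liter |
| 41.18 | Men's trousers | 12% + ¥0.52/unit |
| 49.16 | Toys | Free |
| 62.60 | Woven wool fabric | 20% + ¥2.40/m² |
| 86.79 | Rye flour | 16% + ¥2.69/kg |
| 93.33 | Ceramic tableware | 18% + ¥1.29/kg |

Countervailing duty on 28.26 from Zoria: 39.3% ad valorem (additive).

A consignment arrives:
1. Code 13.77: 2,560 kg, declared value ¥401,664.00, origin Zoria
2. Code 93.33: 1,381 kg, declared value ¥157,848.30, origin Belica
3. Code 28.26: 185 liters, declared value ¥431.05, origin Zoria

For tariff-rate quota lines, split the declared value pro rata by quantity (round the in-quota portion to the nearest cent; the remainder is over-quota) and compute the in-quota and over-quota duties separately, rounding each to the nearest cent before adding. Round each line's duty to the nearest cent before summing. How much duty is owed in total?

¥60,821.63

Line 1 (13.77, Zoria, 2,560 kg, ¥401,664.00):
Code 13.77 is under a tariff-rate quota (threshold 4,772 kg). Quantity 2,560 kg is within the quota, so the in-quota rate 7.5% applies to the full value.
Duty = ¥401,664.00 × 7.5% = ¥30,124.80.
Line 2 (93.33, Belica, 1,381 kg, ¥157,848.30):
Base rate for 93.33 is 18% + ¥1.29/kg.
Duty = ¥157,848.30 × 18% + 1,381 × ¥1.29 = ¥30,194.18.
Line 3 (28.26, Zoria, 185 liters, ¥431.05):
Base rate for 28.26 is 9.5% + ¥1.58/liter.
Additional duty on 28.26 from Zoria: +39.3%. Applied ad valorem rate: 9.5% + 39.3% = 48.8%.
Duty = ¥431.05 × 48.8% + 185 × ¥1.58 = ¥502.65.
Total = ¥30,124.80 + ¥30,194.18 + ¥502.65 = ¥60,821.63.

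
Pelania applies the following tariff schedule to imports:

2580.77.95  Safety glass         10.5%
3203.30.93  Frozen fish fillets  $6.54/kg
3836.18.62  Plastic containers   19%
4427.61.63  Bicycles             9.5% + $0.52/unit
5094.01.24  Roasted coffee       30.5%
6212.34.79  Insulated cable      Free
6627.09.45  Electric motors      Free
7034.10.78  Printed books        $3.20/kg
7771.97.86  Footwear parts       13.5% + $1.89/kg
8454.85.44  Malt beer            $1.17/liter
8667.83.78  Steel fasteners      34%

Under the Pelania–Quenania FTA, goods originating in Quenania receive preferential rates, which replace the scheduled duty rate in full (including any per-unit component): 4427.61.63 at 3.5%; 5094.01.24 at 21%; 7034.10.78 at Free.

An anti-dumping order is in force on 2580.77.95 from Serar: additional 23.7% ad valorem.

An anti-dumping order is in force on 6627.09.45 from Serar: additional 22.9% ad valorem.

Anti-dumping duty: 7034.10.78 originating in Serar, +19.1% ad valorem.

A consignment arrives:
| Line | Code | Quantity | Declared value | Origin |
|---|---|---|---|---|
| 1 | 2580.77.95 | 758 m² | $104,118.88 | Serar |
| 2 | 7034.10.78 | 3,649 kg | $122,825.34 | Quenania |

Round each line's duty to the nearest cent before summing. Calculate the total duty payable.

$35,608.66

Line 1 (2580.77.95, Serar, 758 m², $104,118.88):
Base rate for 2580.77.95 is 10.5%.
Additional duty on 2580.77.95 from Serar: +23.7%. Applied ad valorem rate: 10.5% + 23.7% = 34.2%.
Duty = $104,118.88 × 34.2% = $35,608.66.
Line 2 (7034.10.78, Quenania, 3,649 kg, $122,825.34):
Base rate for 7034.10.78 is $3.20/kg.
Origin Quenania qualifies under the Pelania–Quenania agreement and 7034.10.78 is covered: preferential rate Free applies instead.
The additional-duty order on 7034.10.78 targets Serar, not Quenania; it does not apply.
Duty = $122,825.34 × 0% = $0.00.
Total = $35,608.66 + $0.00 = $35,608.66.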